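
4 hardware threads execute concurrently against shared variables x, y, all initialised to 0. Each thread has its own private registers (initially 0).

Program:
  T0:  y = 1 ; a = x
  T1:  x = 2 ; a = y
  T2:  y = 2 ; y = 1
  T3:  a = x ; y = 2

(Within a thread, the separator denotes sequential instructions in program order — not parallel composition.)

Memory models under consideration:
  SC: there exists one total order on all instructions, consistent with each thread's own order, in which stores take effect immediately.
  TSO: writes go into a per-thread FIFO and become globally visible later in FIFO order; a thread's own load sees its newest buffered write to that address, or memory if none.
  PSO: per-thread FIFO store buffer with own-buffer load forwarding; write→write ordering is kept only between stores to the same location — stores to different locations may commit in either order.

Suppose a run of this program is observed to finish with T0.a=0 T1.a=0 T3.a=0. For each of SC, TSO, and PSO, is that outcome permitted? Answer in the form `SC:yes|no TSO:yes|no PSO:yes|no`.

SC:no TSO:yes PSO:yes

outcome vector order: (T0.a,T1.a,T3.a)
under SC → (0,1,0), (0,1,2), (0,2,0), (0,2,2), (2,0,0), (2,0,2), (2,1,0), (2,1,2), (2,2,0), (2,2,2)
under TSO → (0,0,0), (0,0,2), (0,1,0), (0,1,2), (0,2,0), (0,2,2), (2,0,0), (2,0,2), (2,1,0), (2,1,2), (2,2,0), (2,2,2)
under PSO → (0,0,0), (0,0,2), (0,1,0), (0,1,2), (0,2,0), (0,2,2), (2,0,0), (2,0,2), (2,1,0), (2,1,2), (2,2,0), (2,2,2)
target (0,0,0) ∈ {TSO,PSO}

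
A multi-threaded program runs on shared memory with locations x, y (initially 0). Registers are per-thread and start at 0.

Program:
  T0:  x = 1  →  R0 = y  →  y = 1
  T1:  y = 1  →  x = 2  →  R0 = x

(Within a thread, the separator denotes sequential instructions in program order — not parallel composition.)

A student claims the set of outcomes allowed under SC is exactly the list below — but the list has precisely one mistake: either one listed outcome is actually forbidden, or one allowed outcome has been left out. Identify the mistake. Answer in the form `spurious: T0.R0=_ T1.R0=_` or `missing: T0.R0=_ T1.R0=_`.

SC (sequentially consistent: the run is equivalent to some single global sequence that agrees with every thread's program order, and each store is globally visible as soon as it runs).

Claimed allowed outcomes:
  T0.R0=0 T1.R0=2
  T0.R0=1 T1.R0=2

missing: T0.R0=1 T1.R0=1

outcome vector order: (T0.R0,T1.R0)
under SC → <0 2> <1 1> <1 2>
SC∖claimed = {<1 1>}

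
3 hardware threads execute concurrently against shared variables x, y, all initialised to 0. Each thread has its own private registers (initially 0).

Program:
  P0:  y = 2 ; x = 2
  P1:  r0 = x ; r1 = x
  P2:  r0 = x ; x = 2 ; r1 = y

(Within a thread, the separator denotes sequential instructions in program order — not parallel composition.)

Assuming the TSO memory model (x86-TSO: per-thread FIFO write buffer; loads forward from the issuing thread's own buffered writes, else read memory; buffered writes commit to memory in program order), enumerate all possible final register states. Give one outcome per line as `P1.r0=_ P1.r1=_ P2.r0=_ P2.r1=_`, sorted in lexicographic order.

outcome vector order: (P1.r0,P1.r1,P2.r0,P2.r1)
|TSO outcomes| = 9

P1.r0=0 P1.r1=0 P2.r0=0 P2.r1=0
P1.r0=0 P1.r1=0 P2.r0=0 P2.r1=2
P1.r0=0 P1.r1=0 P2.r0=2 P2.r1=2
P1.r0=0 P1.r1=2 P2.r0=0 P2.r1=0
P1.r0=0 P1.r1=2 P2.r0=0 P2.r1=2
P1.r0=0 P1.r1=2 P2.r0=2 P2.r1=2
P1.r0=2 P1.r1=2 P2.r0=0 P2.r1=0
P1.r0=2 P1.r1=2 P2.r0=0 P2.r1=2
P1.r0=2 P1.r1=2 P2.r0=2 P2.r1=2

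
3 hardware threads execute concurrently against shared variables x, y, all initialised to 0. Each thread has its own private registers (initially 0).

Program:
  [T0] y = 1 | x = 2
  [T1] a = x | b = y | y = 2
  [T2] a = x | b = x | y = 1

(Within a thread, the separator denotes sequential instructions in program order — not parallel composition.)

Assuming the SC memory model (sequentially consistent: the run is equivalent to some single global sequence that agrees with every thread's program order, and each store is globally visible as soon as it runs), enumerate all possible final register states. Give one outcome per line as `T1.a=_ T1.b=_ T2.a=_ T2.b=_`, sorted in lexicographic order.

outcome vector order: (T1.a,T1.b,T2.a,T2.b)
|SC outcomes| = 9

T1.a=0 T1.b=0 T2.a=0 T2.b=0
T1.a=0 T1.b=0 T2.a=0 T2.b=2
T1.a=0 T1.b=0 T2.a=2 T2.b=2
T1.a=0 T1.b=1 T2.a=0 T2.b=0
T1.a=0 T1.b=1 T2.a=0 T2.b=2
T1.a=0 T1.b=1 T2.a=2 T2.b=2
T1.a=2 T1.b=1 T2.a=0 T2.b=0
T1.a=2 T1.b=1 T2.a=0 T2.b=2
T1.a=2 T1.b=1 T2.a=2 T2.b=2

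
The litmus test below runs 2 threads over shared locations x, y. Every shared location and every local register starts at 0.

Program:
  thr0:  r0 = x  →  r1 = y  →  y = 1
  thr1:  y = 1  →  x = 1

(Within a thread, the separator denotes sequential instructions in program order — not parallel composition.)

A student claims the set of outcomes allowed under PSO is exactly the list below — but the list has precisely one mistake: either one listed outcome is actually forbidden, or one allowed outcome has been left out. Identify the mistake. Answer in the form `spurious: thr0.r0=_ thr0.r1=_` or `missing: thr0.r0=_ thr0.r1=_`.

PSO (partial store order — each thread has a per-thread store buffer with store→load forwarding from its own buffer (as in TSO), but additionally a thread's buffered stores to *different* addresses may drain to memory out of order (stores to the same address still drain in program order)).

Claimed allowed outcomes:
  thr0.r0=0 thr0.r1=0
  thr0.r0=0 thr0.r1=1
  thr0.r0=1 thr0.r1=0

outcome vector order: (thr0.r0,thr0.r1)
PSO (4): (0,0); (0,1); (1,0); (1,1)
PSO∖claimed = {(1,1)}

missing: thr0.r0=1 thr0.r1=1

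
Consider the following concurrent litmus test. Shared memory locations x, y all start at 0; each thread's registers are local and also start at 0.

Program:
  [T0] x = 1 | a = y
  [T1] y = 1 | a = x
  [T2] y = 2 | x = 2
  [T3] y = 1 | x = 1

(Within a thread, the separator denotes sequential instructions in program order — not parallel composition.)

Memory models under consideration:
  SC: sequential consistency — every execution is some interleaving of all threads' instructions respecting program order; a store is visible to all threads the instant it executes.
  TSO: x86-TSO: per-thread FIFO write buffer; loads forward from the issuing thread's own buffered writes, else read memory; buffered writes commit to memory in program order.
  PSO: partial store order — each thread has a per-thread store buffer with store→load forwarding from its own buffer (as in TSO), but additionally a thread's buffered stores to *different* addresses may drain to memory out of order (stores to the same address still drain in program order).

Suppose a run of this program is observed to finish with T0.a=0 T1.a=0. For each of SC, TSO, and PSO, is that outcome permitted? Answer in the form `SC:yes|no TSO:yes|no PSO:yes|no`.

outcome vector order: (T0.a,T1.a)
SC (8): <0 1>, <0 2>, <1 0>, <1 1>, <1 2>, <2 0>, <2 1>, <2 2>
TSO (9): <0 0>, <0 1>, <0 2>, <1 0>, <1 1>, <1 2>, <2 0>, <2 1>, <2 2>
PSO (9): <0 0>, <0 1>, <0 2>, <1 0>, <1 1>, <1 2>, <2 0>, <2 1>, <2 2>
target <0 0> ∈ {TSO,PSO}

SC:no TSO:yes PSO:yes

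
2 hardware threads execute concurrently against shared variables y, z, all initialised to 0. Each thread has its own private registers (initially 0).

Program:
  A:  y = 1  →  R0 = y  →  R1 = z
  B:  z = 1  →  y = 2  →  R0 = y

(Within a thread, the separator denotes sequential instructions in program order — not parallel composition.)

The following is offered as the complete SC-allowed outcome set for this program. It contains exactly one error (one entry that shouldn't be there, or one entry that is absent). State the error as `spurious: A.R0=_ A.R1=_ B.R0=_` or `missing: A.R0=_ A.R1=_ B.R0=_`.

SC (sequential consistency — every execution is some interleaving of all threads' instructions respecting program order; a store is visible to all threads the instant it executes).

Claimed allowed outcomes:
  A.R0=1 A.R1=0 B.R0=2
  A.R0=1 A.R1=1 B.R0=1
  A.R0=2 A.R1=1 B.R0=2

missing: A.R0=1 A.R1=1 B.R0=2

outcome vector order: (A.R0,A.R1,B.R0)
[SC] allowed = {<1 0 2>; <1 1 1>; <1 1 2>; <2 1 2>}
SC∖claimed = {<1 1 2>}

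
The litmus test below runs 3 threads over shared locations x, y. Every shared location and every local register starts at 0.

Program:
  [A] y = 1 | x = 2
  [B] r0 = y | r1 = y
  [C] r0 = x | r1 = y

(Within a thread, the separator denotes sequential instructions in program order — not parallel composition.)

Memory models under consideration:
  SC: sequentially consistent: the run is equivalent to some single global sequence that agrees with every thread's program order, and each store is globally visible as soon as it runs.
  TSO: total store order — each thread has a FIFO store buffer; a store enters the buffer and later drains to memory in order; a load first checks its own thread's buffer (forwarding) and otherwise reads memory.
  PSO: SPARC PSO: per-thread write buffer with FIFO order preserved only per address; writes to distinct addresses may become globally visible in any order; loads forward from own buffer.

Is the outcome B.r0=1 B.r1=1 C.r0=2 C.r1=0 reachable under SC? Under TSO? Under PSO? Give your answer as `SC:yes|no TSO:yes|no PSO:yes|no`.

SC:no TSO:no PSO:yes

outcome vector order: (B.r0,B.r1,C.r0,C.r1)
SC: 9 outcomes — {(0,0,0,0) (0,0,0,1) (0,0,2,1) (0,1,0,0) (0,1,0,1) (0,1,2,1) (1,1,0,0) (1,1,0,1) (1,1,2,1)}
TSO: 9 outcomes — {(0,0,0,0) (0,0,0,1) (0,0,2,1) (0,1,0,0) (0,1,0,1) (0,1,2,1) (1,1,0,0) (1,1,0,1) (1,1,2,1)}
PSO: 12 outcomes — {(0,0,0,0) (0,0,0,1) (0,0,2,0) (0,0,2,1) (0,1,0,0) (0,1,0,1) (0,1,2,0) (0,1,2,1) (1,1,0,0) (1,1,0,1) (1,1,2,0) (1,1,2,1)}
target (1,1,2,0) ∈ {PSO}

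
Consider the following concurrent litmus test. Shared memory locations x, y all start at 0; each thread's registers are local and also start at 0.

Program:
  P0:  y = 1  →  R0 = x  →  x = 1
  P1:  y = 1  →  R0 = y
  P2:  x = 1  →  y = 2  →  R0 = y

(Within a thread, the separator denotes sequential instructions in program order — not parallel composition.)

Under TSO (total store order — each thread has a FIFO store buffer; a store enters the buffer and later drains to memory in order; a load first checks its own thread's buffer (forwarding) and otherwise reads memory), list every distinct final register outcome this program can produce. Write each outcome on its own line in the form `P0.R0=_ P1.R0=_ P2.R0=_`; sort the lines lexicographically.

outcome vector order: (P0.R0,P1.R0,P2.R0)
|TSO outcomes| = 8

P0.R0=0 P1.R0=1 P2.R0=1
P0.R0=0 P1.R0=1 P2.R0=2
P0.R0=0 P1.R0=2 P2.R0=1
P0.R0=0 P1.R0=2 P2.R0=2
P0.R0=1 P1.R0=1 P2.R0=1
P0.R0=1 P1.R0=1 P2.R0=2
P0.R0=1 P1.R0=2 P2.R0=1
P0.R0=1 P1.R0=2 P2.R0=2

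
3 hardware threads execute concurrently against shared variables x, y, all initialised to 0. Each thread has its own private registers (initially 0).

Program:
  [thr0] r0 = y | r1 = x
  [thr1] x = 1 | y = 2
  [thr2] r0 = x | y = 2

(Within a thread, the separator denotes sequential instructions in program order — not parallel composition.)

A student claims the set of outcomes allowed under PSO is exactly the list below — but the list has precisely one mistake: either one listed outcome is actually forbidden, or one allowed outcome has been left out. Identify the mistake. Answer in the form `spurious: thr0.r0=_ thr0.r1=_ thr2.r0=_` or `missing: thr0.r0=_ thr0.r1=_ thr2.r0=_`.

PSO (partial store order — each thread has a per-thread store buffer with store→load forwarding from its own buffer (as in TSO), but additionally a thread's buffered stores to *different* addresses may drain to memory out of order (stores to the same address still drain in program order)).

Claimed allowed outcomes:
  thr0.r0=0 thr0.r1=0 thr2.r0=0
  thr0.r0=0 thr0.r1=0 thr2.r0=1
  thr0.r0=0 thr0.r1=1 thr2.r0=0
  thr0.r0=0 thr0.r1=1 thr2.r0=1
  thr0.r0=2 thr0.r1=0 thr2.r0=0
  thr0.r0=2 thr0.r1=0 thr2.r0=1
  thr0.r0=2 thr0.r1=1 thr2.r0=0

outcome vector order: (thr0.r0,thr0.r1,thr2.r0)
[PSO] allowed = {(0,0,0) (0,0,1) (0,1,0) (0,1,1) (2,0,0) (2,0,1) (2,1,0) (2,1,1)}
PSO∖claimed = {(2,1,1)}

missing: thr0.r0=2 thr0.r1=1 thr2.r0=1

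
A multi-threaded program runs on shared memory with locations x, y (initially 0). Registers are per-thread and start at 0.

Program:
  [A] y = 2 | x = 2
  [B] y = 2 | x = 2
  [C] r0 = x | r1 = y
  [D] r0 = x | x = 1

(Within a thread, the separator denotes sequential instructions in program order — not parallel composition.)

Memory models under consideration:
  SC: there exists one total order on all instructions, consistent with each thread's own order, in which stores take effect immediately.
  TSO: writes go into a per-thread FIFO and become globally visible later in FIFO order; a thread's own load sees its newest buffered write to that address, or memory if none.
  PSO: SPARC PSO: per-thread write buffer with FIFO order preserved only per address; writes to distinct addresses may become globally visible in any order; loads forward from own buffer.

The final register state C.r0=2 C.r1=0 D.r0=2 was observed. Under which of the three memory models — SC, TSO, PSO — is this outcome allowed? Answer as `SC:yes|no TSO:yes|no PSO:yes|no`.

SC:no TSO:no PSO:yes

outcome vector order: (C.r0,C.r1,D.r0)
[SC] allowed = {<0 0 0>; <0 0 2>; <0 2 0>; <0 2 2>; <1 0 0>; <1 2 0>; <1 2 2>; <2 2 0>; <2 2 2>}
[TSO] allowed = {<0 0 0>; <0 0 2>; <0 2 0>; <0 2 2>; <1 0 0>; <1 2 0>; <1 2 2>; <2 2 0>; <2 2 2>}
[PSO] allowed = {<0 0 0>; <0 0 2>; <0 2 0>; <0 2 2>; <1 0 0>; <1 0 2>; <1 2 0>; <1 2 2>; <2 0 0>; <2 0 2>; <2 2 0>; <2 2 2>}
target <2 0 2> ∈ {PSO}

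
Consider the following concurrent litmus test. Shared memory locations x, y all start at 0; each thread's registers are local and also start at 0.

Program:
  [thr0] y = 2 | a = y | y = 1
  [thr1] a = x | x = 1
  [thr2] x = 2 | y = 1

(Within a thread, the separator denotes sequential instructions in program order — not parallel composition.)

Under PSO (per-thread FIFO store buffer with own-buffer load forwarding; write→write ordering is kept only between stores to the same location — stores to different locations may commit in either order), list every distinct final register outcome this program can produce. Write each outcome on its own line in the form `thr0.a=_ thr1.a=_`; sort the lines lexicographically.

outcome vector order: (thr0.a,thr1.a)
|PSO outcomes| = 4

thr0.a=1 thr1.a=0
thr0.a=1 thr1.a=2
thr0.a=2 thr1.a=0
thr0.a=2 thr1.a=2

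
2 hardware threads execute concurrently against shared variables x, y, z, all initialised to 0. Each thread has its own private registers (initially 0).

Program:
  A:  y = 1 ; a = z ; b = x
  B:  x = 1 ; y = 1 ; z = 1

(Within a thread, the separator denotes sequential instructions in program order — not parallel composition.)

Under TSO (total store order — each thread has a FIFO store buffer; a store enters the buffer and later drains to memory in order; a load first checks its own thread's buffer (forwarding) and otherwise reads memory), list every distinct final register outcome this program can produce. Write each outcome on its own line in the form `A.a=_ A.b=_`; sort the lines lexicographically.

outcome vector order: (A.a,A.b)
|TSO outcomes| = 3

A.a=0 A.b=0
A.a=0 A.b=1
A.a=1 A.b=1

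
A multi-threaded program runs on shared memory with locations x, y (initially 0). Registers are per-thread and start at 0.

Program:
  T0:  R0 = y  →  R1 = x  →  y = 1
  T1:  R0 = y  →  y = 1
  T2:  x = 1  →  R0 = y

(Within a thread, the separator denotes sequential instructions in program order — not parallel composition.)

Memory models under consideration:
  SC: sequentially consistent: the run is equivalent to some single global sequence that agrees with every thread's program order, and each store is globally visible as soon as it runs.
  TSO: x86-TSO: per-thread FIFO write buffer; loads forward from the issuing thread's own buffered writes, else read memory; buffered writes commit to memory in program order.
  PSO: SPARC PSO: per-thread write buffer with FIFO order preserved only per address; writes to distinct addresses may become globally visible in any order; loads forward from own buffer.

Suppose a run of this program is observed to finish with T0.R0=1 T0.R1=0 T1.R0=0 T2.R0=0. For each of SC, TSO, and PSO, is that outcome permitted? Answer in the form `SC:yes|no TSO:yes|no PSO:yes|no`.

outcome vector order: (T0.R0,T0.R1,T1.R0,T2.R0)
[SC] allowed = {0/0/0/0 0/0/0/1 0/0/1/0 0/0/1/1 0/1/0/0 0/1/0/1 0/1/1/0 0/1/1/1 1/0/0/1 1/1/0/0 1/1/0/1}
[TSO] allowed = {0/0/0/0 0/0/0/1 0/0/1/0 0/0/1/1 0/1/0/0 0/1/0/1 0/1/1/0 0/1/1/1 1/0/0/0 1/0/0/1 1/1/0/0 1/1/0/1}
[PSO] allowed = {0/0/0/0 0/0/0/1 0/0/1/0 0/0/1/1 0/1/0/0 0/1/0/1 0/1/1/0 0/1/1/1 1/0/0/0 1/0/0/1 1/1/0/0 1/1/0/1}
target 1/0/0/0 ∈ {TSO,PSO}

SC:no TSO:yes PSO:yes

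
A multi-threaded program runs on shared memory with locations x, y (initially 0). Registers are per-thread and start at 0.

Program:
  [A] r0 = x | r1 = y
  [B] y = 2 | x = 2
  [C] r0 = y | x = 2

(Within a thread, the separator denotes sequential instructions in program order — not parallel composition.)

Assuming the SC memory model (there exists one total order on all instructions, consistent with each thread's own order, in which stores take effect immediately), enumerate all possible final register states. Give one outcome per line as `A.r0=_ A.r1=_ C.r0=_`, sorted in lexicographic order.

outcome vector order: (A.r0,A.r1,C.r0)
|SC outcomes| = 7

A.r0=0 A.r1=0 C.r0=0
A.r0=0 A.r1=0 C.r0=2
A.r0=0 A.r1=2 C.r0=0
A.r0=0 A.r1=2 C.r0=2
A.r0=2 A.r1=0 C.r0=0
A.r0=2 A.r1=2 C.r0=0
A.r0=2 A.r1=2 C.r0=2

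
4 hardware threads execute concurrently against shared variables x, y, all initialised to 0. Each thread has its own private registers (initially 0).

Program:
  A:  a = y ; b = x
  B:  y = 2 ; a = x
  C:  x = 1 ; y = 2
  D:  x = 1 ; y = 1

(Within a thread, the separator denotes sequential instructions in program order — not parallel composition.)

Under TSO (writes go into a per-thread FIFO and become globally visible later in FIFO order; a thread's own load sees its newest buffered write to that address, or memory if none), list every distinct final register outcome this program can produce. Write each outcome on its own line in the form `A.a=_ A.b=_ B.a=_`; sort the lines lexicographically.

A.a=0 A.b=0 B.a=0
A.a=0 A.b=0 B.a=1
A.a=0 A.b=1 B.a=0
A.a=0 A.b=1 B.a=1
A.a=1 A.b=1 B.a=0
A.a=1 A.b=1 B.a=1
A.a=2 A.b=0 B.a=0
A.a=2 A.b=0 B.a=1
A.a=2 A.b=1 B.a=0
A.a=2 A.b=1 B.a=1

outcome vector order: (A.a,A.b,B.a)
|TSO outcomes| = 10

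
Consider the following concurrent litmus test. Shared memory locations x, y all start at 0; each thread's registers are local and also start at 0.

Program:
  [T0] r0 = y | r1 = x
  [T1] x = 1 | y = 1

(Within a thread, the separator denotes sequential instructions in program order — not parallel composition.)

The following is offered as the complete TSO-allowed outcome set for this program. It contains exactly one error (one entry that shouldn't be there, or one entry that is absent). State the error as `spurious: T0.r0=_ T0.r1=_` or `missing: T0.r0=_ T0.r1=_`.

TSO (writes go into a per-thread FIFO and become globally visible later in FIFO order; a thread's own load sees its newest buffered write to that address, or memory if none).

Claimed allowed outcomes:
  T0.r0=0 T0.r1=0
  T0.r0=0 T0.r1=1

outcome vector order: (T0.r0,T0.r1)
[TSO] allowed = {<0 0>; <0 1>; <1 1>}
TSO∖claimed = {<1 1>}

missing: T0.r0=1 T0.r1=1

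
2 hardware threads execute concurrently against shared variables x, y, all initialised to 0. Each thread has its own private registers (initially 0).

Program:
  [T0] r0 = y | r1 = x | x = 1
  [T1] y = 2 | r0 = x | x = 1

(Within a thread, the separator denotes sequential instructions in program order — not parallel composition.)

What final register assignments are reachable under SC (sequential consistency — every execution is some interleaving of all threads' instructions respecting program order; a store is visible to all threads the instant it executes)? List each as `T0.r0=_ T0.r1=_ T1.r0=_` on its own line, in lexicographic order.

T0.r0=0 T0.r1=0 T1.r0=0
T0.r0=0 T0.r1=0 T1.r0=1
T0.r0=0 T0.r1=1 T1.r0=0
T0.r0=2 T0.r1=0 T1.r0=0
T0.r0=2 T0.r1=0 T1.r0=1
T0.r0=2 T0.r1=1 T1.r0=0

outcome vector order: (T0.r0,T0.r1,T1.r0)
|SC outcomes| = 6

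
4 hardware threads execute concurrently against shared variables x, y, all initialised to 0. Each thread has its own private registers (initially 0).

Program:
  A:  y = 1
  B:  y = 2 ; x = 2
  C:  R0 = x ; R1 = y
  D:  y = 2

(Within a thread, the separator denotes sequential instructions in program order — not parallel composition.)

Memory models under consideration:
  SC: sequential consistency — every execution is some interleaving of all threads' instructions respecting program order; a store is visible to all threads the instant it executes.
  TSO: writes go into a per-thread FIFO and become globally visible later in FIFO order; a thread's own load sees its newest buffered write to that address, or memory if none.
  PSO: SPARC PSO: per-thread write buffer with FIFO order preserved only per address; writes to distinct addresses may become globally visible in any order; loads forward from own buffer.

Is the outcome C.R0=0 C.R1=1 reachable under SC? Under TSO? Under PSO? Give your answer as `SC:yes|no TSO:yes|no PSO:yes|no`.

SC:yes TSO:yes PSO:yes

outcome vector order: (C.R0,C.R1)
SC (5): 00, 01, 02, 21, 22
TSO (5): 00, 01, 02, 21, 22
PSO (6): 00, 01, 02, 20, 21, 22
target 01 ∈ {SC,TSO,PSO}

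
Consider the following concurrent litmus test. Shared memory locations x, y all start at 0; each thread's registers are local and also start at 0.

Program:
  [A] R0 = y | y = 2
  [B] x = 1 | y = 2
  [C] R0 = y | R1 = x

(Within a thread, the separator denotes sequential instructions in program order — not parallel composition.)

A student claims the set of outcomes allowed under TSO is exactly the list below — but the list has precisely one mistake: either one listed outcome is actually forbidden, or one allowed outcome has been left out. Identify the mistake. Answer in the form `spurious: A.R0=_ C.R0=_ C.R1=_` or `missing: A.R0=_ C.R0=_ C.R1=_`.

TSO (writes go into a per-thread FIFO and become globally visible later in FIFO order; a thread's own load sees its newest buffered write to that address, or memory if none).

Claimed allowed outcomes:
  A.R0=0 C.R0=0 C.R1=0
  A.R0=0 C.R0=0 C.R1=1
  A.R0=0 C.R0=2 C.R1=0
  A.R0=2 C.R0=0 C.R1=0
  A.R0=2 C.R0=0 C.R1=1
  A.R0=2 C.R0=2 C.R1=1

outcome vector order: (A.R0,C.R0,C.R1)
under TSO → 000, 001, 020, 021, 200, 201, 221
TSO∖claimed = {021}

missing: A.R0=0 C.R0=2 C.R1=1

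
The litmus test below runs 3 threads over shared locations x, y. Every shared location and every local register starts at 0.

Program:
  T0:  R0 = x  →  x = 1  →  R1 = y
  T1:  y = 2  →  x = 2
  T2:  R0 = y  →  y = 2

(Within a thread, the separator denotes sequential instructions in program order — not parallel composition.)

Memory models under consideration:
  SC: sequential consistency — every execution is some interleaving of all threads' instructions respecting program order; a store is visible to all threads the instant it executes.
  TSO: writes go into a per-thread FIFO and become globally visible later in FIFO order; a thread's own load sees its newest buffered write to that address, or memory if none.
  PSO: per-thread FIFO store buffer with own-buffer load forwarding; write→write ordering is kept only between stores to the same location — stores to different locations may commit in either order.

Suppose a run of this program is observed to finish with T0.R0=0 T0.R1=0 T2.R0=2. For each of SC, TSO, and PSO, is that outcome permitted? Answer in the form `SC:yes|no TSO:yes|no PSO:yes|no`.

SC:yes TSO:yes PSO:yes

outcome vector order: (T0.R0,T0.R1,T2.R0)
SC: 6 outcomes — {000 002 020 022 220 222}
TSO: 6 outcomes — {000 002 020 022 220 222}
PSO: 8 outcomes — {000 002 020 022 200 202 220 222}
target 002 ∈ {SC,TSO,PSO}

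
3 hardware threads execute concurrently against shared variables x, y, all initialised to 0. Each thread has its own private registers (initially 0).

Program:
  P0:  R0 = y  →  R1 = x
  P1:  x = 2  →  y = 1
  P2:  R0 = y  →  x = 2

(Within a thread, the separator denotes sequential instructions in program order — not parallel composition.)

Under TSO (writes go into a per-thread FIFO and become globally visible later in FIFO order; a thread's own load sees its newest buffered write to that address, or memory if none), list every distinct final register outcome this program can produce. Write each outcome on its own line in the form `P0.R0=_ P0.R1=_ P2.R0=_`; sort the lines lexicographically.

P0.R0=0 P0.R1=0 P2.R0=0
P0.R0=0 P0.R1=0 P2.R0=1
P0.R0=0 P0.R1=2 P2.R0=0
P0.R0=0 P0.R1=2 P2.R0=1
P0.R0=1 P0.R1=2 P2.R0=0
P0.R0=1 P0.R1=2 P2.R0=1

outcome vector order: (P0.R0,P0.R1,P2.R0)
|TSO outcomes| = 6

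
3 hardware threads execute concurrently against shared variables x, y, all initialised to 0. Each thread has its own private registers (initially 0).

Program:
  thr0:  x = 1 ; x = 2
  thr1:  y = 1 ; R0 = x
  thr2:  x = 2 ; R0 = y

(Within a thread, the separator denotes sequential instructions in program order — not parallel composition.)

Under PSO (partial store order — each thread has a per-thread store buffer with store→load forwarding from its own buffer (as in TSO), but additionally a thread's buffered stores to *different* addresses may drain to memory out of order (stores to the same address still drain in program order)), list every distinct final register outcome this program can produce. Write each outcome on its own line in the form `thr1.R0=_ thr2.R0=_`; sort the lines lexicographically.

thr1.R0=0 thr2.R0=0
thr1.R0=0 thr2.R0=1
thr1.R0=1 thr2.R0=0
thr1.R0=1 thr2.R0=1
thr1.R0=2 thr2.R0=0
thr1.R0=2 thr2.R0=1

outcome vector order: (thr1.R0,thr2.R0)
|PSO outcomes| = 6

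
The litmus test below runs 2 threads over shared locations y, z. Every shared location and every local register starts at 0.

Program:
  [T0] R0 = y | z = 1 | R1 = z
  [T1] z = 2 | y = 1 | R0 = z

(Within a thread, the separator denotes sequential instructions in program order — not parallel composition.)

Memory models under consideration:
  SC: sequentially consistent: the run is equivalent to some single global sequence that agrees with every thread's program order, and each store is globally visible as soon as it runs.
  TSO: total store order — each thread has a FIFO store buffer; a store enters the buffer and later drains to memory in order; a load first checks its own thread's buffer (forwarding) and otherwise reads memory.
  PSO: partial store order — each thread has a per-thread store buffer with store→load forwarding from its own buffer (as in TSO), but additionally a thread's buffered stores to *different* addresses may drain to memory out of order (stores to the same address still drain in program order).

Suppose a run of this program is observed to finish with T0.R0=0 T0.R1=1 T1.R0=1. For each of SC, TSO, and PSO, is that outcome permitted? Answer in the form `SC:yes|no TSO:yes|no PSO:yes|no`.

outcome vector order: (T0.R0,T0.R1,T1.R0)
SC: 5 outcomes — {(0,1,1) (0,1,2) (0,2,2) (1,1,1) (1,1,2)}
TSO: 5 outcomes — {(0,1,1) (0,1,2) (0,2,2) (1,1,1) (1,1,2)}
PSO: 6 outcomes — {(0,1,1) (0,1,2) (0,2,2) (1,1,1) (1,1,2) (1,2,2)}
target (0,1,1) ∈ {SC,TSO,PSO}

SC:yes TSO:yes PSO:yes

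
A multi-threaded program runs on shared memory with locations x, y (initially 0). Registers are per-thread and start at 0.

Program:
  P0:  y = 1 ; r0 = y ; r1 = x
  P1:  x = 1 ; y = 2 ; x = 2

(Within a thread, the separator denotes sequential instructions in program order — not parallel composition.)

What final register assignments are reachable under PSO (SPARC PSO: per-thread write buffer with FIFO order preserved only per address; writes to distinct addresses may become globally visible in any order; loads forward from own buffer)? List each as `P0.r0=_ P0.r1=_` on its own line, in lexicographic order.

outcome vector order: (P0.r0,P0.r1)
|PSO outcomes| = 6

P0.r0=1 P0.r1=0
P0.r0=1 P0.r1=1
P0.r0=1 P0.r1=2
P0.r0=2 P0.r1=0
P0.r0=2 P0.r1=1
P0.r0=2 P0.r1=2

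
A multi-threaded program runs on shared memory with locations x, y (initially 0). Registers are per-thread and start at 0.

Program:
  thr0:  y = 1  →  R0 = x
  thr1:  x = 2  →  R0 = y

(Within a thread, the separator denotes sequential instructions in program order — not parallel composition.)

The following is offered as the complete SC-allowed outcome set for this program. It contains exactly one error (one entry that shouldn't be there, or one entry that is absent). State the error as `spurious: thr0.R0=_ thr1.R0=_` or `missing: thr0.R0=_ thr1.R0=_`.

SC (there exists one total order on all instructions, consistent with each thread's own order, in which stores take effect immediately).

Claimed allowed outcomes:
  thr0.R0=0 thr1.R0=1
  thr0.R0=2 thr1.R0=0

outcome vector order: (thr0.R0,thr1.R0)
under SC → 0/1; 2/0; 2/1
SC∖claimed = {2/1}

missing: thr0.R0=2 thr1.R0=1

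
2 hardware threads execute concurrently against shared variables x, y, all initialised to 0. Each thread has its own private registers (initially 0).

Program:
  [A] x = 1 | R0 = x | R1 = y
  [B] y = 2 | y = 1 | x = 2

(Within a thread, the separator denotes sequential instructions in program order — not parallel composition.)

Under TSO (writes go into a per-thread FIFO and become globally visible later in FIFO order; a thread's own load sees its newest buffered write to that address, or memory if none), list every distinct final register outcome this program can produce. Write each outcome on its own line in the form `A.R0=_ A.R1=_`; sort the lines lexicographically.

outcome vector order: (A.R0,A.R1)
|TSO outcomes| = 4

A.R0=1 A.R1=0
A.R0=1 A.R1=1
A.R0=1 A.R1=2
A.R0=2 A.R1=1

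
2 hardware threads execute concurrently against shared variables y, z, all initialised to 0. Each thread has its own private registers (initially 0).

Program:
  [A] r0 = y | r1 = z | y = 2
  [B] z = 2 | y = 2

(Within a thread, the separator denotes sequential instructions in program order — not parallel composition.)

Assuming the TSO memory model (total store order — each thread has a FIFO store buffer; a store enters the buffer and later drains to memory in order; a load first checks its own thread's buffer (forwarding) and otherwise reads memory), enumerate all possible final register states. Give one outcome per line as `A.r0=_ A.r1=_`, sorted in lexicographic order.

outcome vector order: (A.r0,A.r1)
|TSO outcomes| = 3

A.r0=0 A.r1=0
A.r0=0 A.r1=2
A.r0=2 A.r1=2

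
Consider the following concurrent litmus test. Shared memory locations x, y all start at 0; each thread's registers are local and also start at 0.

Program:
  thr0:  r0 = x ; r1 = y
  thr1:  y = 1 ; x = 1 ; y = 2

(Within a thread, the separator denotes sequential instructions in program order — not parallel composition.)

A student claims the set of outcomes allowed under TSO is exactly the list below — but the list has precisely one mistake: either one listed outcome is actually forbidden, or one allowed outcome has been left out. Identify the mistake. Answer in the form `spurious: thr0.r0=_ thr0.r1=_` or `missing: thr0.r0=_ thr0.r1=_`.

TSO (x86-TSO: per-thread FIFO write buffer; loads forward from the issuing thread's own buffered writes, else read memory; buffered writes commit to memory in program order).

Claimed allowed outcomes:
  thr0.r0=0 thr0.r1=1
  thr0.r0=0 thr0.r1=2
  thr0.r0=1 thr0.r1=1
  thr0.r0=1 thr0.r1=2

missing: thr0.r0=0 thr0.r1=0

outcome vector order: (thr0.r0,thr0.r1)
TSO (5): 00 01 02 11 12
TSO∖claimed = {00}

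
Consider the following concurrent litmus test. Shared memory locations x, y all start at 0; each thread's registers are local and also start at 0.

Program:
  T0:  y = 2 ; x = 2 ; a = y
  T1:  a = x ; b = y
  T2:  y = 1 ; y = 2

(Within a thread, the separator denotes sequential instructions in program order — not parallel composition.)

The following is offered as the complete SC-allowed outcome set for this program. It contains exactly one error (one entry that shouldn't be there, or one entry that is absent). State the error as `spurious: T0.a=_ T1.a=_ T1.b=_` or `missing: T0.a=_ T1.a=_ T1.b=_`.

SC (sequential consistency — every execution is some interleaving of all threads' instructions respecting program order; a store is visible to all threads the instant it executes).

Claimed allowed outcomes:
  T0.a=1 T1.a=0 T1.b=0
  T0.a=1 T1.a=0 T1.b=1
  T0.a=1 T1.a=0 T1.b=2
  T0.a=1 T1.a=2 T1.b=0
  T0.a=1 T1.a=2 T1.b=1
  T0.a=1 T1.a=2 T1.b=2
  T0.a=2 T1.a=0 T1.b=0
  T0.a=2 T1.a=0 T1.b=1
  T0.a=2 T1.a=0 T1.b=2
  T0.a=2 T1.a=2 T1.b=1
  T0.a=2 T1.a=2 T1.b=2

outcome vector order: (T0.a,T1.a,T1.b)
under SC → <1 0 0>, <1 0 1>, <1 0 2>, <1 2 1>, <1 2 2>, <2 0 0>, <2 0 1>, <2 0 2>, <2 2 1>, <2 2 2>
claimed∖SC = {<1 2 0>}

spurious: T0.a=1 T1.a=2 T1.b=0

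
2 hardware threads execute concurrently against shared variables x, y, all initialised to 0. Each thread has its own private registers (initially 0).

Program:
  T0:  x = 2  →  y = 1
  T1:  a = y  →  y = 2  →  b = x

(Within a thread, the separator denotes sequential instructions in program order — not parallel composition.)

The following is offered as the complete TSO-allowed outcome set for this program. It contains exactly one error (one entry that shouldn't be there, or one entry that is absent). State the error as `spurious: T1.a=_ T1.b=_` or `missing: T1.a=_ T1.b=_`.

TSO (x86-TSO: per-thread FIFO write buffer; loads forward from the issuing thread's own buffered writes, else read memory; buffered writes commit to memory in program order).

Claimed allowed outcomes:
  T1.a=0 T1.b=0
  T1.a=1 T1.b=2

outcome vector order: (T1.a,T1.b)
TSO: 3 outcomes — {0/0; 0/2; 1/2}
TSO∖claimed = {0/2}

missing: T1.a=0 T1.b=2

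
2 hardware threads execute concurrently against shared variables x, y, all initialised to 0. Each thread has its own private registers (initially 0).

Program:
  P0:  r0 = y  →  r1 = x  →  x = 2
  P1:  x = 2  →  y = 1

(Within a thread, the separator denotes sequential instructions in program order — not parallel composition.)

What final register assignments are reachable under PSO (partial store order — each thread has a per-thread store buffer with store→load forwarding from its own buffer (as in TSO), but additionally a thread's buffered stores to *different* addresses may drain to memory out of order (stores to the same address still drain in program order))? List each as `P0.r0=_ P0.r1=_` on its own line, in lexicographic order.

outcome vector order: (P0.r0,P0.r1)
|PSO outcomes| = 4

P0.r0=0 P0.r1=0
P0.r0=0 P0.r1=2
P0.r0=1 P0.r1=0
P0.r0=1 P0.r1=2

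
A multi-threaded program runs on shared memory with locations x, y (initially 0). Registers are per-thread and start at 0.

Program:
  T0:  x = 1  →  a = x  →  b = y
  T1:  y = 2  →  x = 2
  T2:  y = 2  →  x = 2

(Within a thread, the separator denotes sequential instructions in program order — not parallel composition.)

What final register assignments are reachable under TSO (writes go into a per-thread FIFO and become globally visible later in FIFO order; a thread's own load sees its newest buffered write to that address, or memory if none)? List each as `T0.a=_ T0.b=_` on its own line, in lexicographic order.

T0.a=1 T0.b=0
T0.a=1 T0.b=2
T0.a=2 T0.b=2

outcome vector order: (T0.a,T0.b)
|TSO outcomes| = 3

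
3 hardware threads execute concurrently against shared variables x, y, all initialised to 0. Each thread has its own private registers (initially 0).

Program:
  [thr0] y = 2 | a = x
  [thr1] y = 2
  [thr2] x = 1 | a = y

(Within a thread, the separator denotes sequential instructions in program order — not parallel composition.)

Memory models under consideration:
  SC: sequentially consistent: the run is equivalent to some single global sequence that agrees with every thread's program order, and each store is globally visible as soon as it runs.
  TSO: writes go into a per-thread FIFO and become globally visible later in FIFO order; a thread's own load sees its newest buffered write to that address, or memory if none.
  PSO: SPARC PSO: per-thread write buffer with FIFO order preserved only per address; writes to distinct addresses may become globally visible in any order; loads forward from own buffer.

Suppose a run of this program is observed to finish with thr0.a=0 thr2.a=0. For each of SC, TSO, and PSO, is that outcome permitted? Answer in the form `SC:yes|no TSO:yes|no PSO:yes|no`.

SC:no TSO:yes PSO:yes

outcome vector order: (thr0.a,thr2.a)
SC: 3 outcomes — {0/2 1/0 1/2}
TSO: 4 outcomes — {0/0 0/2 1/0 1/2}
PSO: 4 outcomes — {0/0 0/2 1/0 1/2}
target 0/0 ∈ {TSO,PSO}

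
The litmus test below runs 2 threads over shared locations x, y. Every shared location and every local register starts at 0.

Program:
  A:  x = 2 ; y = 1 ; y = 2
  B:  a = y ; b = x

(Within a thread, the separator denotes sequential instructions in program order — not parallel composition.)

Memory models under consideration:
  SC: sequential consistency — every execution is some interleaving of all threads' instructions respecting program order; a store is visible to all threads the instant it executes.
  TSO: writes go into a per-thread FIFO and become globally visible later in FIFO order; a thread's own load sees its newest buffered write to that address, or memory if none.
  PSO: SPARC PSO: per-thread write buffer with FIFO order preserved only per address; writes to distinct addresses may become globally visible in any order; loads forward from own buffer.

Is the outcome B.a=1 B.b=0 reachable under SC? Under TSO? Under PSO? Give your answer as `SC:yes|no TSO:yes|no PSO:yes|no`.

SC:no TSO:no PSO:yes

outcome vector order: (B.a,B.b)
[SC] allowed = {00, 02, 12, 22}
[TSO] allowed = {00, 02, 12, 22}
[PSO] allowed = {00, 02, 10, 12, 20, 22}
target 10 ∈ {PSO}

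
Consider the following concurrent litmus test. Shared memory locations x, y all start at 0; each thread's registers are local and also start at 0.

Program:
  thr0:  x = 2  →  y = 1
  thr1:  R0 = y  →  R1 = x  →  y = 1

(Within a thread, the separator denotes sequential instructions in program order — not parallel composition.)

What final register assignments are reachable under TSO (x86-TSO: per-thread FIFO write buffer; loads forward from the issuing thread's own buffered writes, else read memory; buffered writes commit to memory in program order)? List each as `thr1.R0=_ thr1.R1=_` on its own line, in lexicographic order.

thr1.R0=0 thr1.R1=0
thr1.R0=0 thr1.R1=2
thr1.R0=1 thr1.R1=2

outcome vector order: (thr1.R0,thr1.R1)
|TSO outcomes| = 3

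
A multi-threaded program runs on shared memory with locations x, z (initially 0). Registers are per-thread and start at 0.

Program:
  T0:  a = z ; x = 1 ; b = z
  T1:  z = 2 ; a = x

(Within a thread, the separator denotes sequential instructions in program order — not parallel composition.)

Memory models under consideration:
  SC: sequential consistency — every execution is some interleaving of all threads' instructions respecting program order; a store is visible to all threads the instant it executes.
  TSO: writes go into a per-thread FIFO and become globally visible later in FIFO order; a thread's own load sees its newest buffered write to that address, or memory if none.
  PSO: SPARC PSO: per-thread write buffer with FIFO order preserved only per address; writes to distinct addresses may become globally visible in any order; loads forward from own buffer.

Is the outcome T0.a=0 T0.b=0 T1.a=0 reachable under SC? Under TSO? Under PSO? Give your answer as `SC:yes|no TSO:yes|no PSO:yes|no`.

outcome vector order: (T0.a,T0.b,T1.a)
SC: 5 outcomes — {001 020 021 220 221}
TSO: 6 outcomes — {000 001 020 021 220 221}
PSO: 6 outcomes — {000 001 020 021 220 221}
target 000 ∈ {TSO,PSO}

SC:no TSO:yes PSO:yes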